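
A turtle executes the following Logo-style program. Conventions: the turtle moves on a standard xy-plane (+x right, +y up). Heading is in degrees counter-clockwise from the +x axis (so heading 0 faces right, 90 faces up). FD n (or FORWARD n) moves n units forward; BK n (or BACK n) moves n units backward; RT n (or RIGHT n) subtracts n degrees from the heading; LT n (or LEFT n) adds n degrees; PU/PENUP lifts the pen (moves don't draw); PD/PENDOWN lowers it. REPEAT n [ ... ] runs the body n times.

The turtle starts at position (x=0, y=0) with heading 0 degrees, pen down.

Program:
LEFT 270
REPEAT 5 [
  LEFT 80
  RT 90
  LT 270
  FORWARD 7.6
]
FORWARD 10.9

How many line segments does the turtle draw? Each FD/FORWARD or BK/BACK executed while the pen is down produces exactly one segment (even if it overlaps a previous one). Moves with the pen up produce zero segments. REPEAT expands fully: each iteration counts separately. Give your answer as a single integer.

Executing turtle program step by step:
Start: pos=(0,0), heading=0, pen down
LT 270: heading 0 -> 270
REPEAT 5 [
  -- iteration 1/5 --
  LT 80: heading 270 -> 350
  RT 90: heading 350 -> 260
  LT 270: heading 260 -> 170
  FD 7.6: (0,0) -> (-7.485,1.32) [heading=170, draw]
  -- iteration 2/5 --
  LT 80: heading 170 -> 250
  RT 90: heading 250 -> 160
  LT 270: heading 160 -> 70
  FD 7.6: (-7.485,1.32) -> (-4.885,8.461) [heading=70, draw]
  -- iteration 3/5 --
  LT 80: heading 70 -> 150
  RT 90: heading 150 -> 60
  LT 270: heading 60 -> 330
  FD 7.6: (-4.885,8.461) -> (1.697,4.661) [heading=330, draw]
  -- iteration 4/5 --
  LT 80: heading 330 -> 50
  RT 90: heading 50 -> 320
  LT 270: heading 320 -> 230
  FD 7.6: (1.697,4.661) -> (-3.189,-1.161) [heading=230, draw]
  -- iteration 5/5 --
  LT 80: heading 230 -> 310
  RT 90: heading 310 -> 220
  LT 270: heading 220 -> 130
  FD 7.6: (-3.189,-1.161) -> (-8.074,4.661) [heading=130, draw]
]
FD 10.9: (-8.074,4.661) -> (-15.08,13.011) [heading=130, draw]
Final: pos=(-15.08,13.011), heading=130, 6 segment(s) drawn
Segments drawn: 6

Answer: 6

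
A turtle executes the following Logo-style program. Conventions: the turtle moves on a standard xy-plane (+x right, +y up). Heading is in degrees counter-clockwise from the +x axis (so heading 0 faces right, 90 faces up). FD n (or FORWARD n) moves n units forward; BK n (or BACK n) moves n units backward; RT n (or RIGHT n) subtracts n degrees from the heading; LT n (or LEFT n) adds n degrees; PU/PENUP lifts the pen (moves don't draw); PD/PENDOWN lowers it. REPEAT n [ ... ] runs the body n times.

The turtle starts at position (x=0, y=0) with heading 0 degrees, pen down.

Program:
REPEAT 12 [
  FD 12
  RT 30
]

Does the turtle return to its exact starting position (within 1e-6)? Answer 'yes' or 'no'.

Executing turtle program step by step:
Start: pos=(0,0), heading=0, pen down
REPEAT 12 [
  -- iteration 1/12 --
  FD 12: (0,0) -> (12,0) [heading=0, draw]
  RT 30: heading 0 -> 330
  -- iteration 2/12 --
  FD 12: (12,0) -> (22.392,-6) [heading=330, draw]
  RT 30: heading 330 -> 300
  -- iteration 3/12 --
  FD 12: (22.392,-6) -> (28.392,-16.392) [heading=300, draw]
  RT 30: heading 300 -> 270
  -- iteration 4/12 --
  FD 12: (28.392,-16.392) -> (28.392,-28.392) [heading=270, draw]
  RT 30: heading 270 -> 240
  -- iteration 5/12 --
  FD 12: (28.392,-28.392) -> (22.392,-38.785) [heading=240, draw]
  RT 30: heading 240 -> 210
  -- iteration 6/12 --
  FD 12: (22.392,-38.785) -> (12,-44.785) [heading=210, draw]
  RT 30: heading 210 -> 180
  -- iteration 7/12 --
  FD 12: (12,-44.785) -> (0,-44.785) [heading=180, draw]
  RT 30: heading 180 -> 150
  -- iteration 8/12 --
  FD 12: (0,-44.785) -> (-10.392,-38.785) [heading=150, draw]
  RT 30: heading 150 -> 120
  -- iteration 9/12 --
  FD 12: (-10.392,-38.785) -> (-16.392,-28.392) [heading=120, draw]
  RT 30: heading 120 -> 90
  -- iteration 10/12 --
  FD 12: (-16.392,-28.392) -> (-16.392,-16.392) [heading=90, draw]
  RT 30: heading 90 -> 60
  -- iteration 11/12 --
  FD 12: (-16.392,-16.392) -> (-10.392,-6) [heading=60, draw]
  RT 30: heading 60 -> 30
  -- iteration 12/12 --
  FD 12: (-10.392,-6) -> (0,0) [heading=30, draw]
  RT 30: heading 30 -> 0
]
Final: pos=(0,0), heading=0, 12 segment(s) drawn

Start position: (0, 0)
Final position: (0, 0)
Distance = 0; < 1e-6 -> CLOSED

Answer: yes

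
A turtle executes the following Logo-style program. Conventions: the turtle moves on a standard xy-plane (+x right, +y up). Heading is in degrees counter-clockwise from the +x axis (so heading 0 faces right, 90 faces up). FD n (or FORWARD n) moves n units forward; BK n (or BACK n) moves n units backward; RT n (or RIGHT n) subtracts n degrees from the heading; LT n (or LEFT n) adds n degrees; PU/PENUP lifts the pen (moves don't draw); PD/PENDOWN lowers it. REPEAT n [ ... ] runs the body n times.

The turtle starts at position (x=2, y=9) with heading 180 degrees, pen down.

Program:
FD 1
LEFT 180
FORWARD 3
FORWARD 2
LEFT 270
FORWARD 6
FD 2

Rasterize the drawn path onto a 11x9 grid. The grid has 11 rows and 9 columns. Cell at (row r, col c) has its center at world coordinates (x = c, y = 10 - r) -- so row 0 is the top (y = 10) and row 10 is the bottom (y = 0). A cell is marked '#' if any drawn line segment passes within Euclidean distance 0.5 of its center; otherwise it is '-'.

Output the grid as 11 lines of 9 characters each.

Segment 0: (2,9) -> (1,9)
Segment 1: (1,9) -> (4,9)
Segment 2: (4,9) -> (6,9)
Segment 3: (6,9) -> (6,3)
Segment 4: (6,3) -> (6,1)

Answer: ---------
-######--
------#--
------#--
------#--
------#--
------#--
------#--
------#--
------#--
---------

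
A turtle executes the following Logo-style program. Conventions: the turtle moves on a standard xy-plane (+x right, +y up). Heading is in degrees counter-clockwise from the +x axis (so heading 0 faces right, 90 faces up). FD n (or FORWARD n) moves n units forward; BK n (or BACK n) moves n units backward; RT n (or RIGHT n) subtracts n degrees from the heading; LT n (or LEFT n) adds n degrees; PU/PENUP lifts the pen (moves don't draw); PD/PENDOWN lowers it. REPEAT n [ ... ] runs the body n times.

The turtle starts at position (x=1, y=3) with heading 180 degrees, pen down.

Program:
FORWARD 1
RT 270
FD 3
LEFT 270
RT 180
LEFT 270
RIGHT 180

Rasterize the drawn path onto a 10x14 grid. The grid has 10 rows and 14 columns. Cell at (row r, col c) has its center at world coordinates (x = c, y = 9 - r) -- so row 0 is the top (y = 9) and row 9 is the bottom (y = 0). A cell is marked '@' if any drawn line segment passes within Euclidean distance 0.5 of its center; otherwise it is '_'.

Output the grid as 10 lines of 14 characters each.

Answer: ______________
______________
______________
______________
______________
______________
@@____________
@_____________
@_____________
@_____________

Derivation:
Segment 0: (1,3) -> (0,3)
Segment 1: (0,3) -> (0,0)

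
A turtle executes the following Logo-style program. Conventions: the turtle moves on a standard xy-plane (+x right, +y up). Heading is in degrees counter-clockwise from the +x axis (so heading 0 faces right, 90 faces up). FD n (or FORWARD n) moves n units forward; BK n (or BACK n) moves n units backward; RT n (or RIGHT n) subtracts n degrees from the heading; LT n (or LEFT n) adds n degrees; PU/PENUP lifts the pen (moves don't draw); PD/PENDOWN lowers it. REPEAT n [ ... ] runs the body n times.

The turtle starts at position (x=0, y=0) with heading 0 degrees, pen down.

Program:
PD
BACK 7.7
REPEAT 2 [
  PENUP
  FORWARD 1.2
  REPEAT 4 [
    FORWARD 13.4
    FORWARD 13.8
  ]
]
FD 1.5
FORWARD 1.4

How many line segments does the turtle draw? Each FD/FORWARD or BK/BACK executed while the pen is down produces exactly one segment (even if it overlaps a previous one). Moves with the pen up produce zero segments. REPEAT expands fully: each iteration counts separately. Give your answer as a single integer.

Executing turtle program step by step:
Start: pos=(0,0), heading=0, pen down
PD: pen down
BK 7.7: (0,0) -> (-7.7,0) [heading=0, draw]
REPEAT 2 [
  -- iteration 1/2 --
  PU: pen up
  FD 1.2: (-7.7,0) -> (-6.5,0) [heading=0, move]
  REPEAT 4 [
    -- iteration 1/4 --
    FD 13.4: (-6.5,0) -> (6.9,0) [heading=0, move]
    FD 13.8: (6.9,0) -> (20.7,0) [heading=0, move]
    -- iteration 2/4 --
    FD 13.4: (20.7,0) -> (34.1,0) [heading=0, move]
    FD 13.8: (34.1,0) -> (47.9,0) [heading=0, move]
    -- iteration 3/4 --
    FD 13.4: (47.9,0) -> (61.3,0) [heading=0, move]
    FD 13.8: (61.3,0) -> (75.1,0) [heading=0, move]
    -- iteration 4/4 --
    FD 13.4: (75.1,0) -> (88.5,0) [heading=0, move]
    FD 13.8: (88.5,0) -> (102.3,0) [heading=0, move]
  ]
  -- iteration 2/2 --
  PU: pen up
  FD 1.2: (102.3,0) -> (103.5,0) [heading=0, move]
  REPEAT 4 [
    -- iteration 1/4 --
    FD 13.4: (103.5,0) -> (116.9,0) [heading=0, move]
    FD 13.8: (116.9,0) -> (130.7,0) [heading=0, move]
    -- iteration 2/4 --
    FD 13.4: (130.7,0) -> (144.1,0) [heading=0, move]
    FD 13.8: (144.1,0) -> (157.9,0) [heading=0, move]
    -- iteration 3/4 --
    FD 13.4: (157.9,0) -> (171.3,0) [heading=0, move]
    FD 13.8: (171.3,0) -> (185.1,0) [heading=0, move]
    -- iteration 4/4 --
    FD 13.4: (185.1,0) -> (198.5,0) [heading=0, move]
    FD 13.8: (198.5,0) -> (212.3,0) [heading=0, move]
  ]
]
FD 1.5: (212.3,0) -> (213.8,0) [heading=0, move]
FD 1.4: (213.8,0) -> (215.2,0) [heading=0, move]
Final: pos=(215.2,0), heading=0, 1 segment(s) drawn
Segments drawn: 1

Answer: 1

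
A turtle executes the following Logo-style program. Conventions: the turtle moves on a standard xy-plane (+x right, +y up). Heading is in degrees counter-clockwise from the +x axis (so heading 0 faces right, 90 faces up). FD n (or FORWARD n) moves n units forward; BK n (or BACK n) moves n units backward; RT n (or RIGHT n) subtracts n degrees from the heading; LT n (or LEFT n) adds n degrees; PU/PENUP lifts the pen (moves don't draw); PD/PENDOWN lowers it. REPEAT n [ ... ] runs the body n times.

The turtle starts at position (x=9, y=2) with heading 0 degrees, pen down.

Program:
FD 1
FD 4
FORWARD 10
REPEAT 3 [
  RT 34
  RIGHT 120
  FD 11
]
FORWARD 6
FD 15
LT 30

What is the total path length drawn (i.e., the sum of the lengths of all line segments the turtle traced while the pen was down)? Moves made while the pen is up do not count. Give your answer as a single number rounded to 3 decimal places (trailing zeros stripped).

Answer: 69

Derivation:
Executing turtle program step by step:
Start: pos=(9,2), heading=0, pen down
FD 1: (9,2) -> (10,2) [heading=0, draw]
FD 4: (10,2) -> (14,2) [heading=0, draw]
FD 10: (14,2) -> (24,2) [heading=0, draw]
REPEAT 3 [
  -- iteration 1/3 --
  RT 34: heading 0 -> 326
  RT 120: heading 326 -> 206
  FD 11: (24,2) -> (14.113,-2.822) [heading=206, draw]
  -- iteration 2/3 --
  RT 34: heading 206 -> 172
  RT 120: heading 172 -> 52
  FD 11: (14.113,-2.822) -> (20.886,5.846) [heading=52, draw]
  -- iteration 3/3 --
  RT 34: heading 52 -> 18
  RT 120: heading 18 -> 258
  FD 11: (20.886,5.846) -> (18.599,-4.914) [heading=258, draw]
]
FD 6: (18.599,-4.914) -> (17.351,-10.782) [heading=258, draw]
FD 15: (17.351,-10.782) -> (14.232,-25.455) [heading=258, draw]
LT 30: heading 258 -> 288
Final: pos=(14.232,-25.455), heading=288, 8 segment(s) drawn

Segment lengths:
  seg 1: (9,2) -> (10,2), length = 1
  seg 2: (10,2) -> (14,2), length = 4
  seg 3: (14,2) -> (24,2), length = 10
  seg 4: (24,2) -> (14.113,-2.822), length = 11
  seg 5: (14.113,-2.822) -> (20.886,5.846), length = 11
  seg 6: (20.886,5.846) -> (18.599,-4.914), length = 11
  seg 7: (18.599,-4.914) -> (17.351,-10.782), length = 6
  seg 8: (17.351,-10.782) -> (14.232,-25.455), length = 15
Total = 69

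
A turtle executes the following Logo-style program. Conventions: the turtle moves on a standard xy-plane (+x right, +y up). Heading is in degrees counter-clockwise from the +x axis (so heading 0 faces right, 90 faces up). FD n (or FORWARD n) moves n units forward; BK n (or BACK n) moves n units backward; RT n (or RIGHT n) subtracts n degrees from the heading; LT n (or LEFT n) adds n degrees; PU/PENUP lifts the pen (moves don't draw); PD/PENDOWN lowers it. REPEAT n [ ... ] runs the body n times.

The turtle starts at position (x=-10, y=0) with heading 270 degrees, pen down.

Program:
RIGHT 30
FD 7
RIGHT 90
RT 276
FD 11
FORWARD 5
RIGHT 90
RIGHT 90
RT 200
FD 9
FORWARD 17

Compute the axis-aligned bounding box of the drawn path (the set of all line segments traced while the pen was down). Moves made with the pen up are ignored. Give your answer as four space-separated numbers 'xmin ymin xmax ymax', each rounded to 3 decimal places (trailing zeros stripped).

Executing turtle program step by step:
Start: pos=(-10,0), heading=270, pen down
RT 30: heading 270 -> 240
FD 7: (-10,0) -> (-13.5,-6.062) [heading=240, draw]
RT 90: heading 240 -> 150
RT 276: heading 150 -> 234
FD 11: (-13.5,-6.062) -> (-19.966,-14.961) [heading=234, draw]
FD 5: (-19.966,-14.961) -> (-22.905,-19.006) [heading=234, draw]
RT 90: heading 234 -> 144
RT 90: heading 144 -> 54
RT 200: heading 54 -> 214
FD 9: (-22.905,-19.006) -> (-30.366,-24.039) [heading=214, draw]
FD 17: (-30.366,-24.039) -> (-44.46,-33.545) [heading=214, draw]
Final: pos=(-44.46,-33.545), heading=214, 5 segment(s) drawn

Segment endpoints: x in {-44.46, -30.366, -22.905, -19.966, -13.5, -10}, y in {-33.545, -24.039, -19.006, -14.961, -6.062, 0}
xmin=-44.46, ymin=-33.545, xmax=-10, ymax=0

Answer: -44.46 -33.545 -10 0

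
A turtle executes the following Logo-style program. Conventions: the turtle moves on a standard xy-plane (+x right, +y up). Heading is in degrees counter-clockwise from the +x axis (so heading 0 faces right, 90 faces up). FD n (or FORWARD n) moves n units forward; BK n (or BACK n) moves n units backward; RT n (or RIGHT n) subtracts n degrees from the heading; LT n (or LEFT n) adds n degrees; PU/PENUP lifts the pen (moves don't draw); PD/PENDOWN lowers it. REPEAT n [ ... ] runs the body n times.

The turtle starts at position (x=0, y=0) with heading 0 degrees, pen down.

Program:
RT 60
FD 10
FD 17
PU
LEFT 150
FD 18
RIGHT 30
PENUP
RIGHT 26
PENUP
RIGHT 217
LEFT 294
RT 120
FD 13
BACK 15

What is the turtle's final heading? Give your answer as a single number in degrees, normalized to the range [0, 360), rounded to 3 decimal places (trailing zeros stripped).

Executing turtle program step by step:
Start: pos=(0,0), heading=0, pen down
RT 60: heading 0 -> 300
FD 10: (0,0) -> (5,-8.66) [heading=300, draw]
FD 17: (5,-8.66) -> (13.5,-23.383) [heading=300, draw]
PU: pen up
LT 150: heading 300 -> 90
FD 18: (13.5,-23.383) -> (13.5,-5.383) [heading=90, move]
RT 30: heading 90 -> 60
PU: pen up
RT 26: heading 60 -> 34
PU: pen up
RT 217: heading 34 -> 177
LT 294: heading 177 -> 111
RT 120: heading 111 -> 351
FD 13: (13.5,-5.383) -> (26.34,-7.416) [heading=351, move]
BK 15: (26.34,-7.416) -> (11.525,-5.07) [heading=351, move]
Final: pos=(11.525,-5.07), heading=351, 2 segment(s) drawn

Answer: 351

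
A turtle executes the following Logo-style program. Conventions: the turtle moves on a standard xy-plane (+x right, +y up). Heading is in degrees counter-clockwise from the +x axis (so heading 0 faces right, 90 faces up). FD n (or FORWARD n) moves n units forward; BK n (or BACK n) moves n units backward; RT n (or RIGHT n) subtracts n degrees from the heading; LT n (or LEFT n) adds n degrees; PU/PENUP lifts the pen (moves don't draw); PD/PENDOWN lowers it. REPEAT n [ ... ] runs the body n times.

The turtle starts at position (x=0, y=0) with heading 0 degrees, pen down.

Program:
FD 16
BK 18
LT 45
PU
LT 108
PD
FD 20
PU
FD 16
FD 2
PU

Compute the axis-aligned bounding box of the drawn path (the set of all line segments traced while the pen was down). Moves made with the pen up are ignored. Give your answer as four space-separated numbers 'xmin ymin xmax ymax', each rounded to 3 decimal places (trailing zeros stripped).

Answer: -19.82 0 16 9.08

Derivation:
Executing turtle program step by step:
Start: pos=(0,0), heading=0, pen down
FD 16: (0,0) -> (16,0) [heading=0, draw]
BK 18: (16,0) -> (-2,0) [heading=0, draw]
LT 45: heading 0 -> 45
PU: pen up
LT 108: heading 45 -> 153
PD: pen down
FD 20: (-2,0) -> (-19.82,9.08) [heading=153, draw]
PU: pen up
FD 16: (-19.82,9.08) -> (-34.076,16.344) [heading=153, move]
FD 2: (-34.076,16.344) -> (-35.858,17.252) [heading=153, move]
PU: pen up
Final: pos=(-35.858,17.252), heading=153, 3 segment(s) drawn

Segment endpoints: x in {-19.82, -2, 0, 16}, y in {0, 9.08}
xmin=-19.82, ymin=0, xmax=16, ymax=9.08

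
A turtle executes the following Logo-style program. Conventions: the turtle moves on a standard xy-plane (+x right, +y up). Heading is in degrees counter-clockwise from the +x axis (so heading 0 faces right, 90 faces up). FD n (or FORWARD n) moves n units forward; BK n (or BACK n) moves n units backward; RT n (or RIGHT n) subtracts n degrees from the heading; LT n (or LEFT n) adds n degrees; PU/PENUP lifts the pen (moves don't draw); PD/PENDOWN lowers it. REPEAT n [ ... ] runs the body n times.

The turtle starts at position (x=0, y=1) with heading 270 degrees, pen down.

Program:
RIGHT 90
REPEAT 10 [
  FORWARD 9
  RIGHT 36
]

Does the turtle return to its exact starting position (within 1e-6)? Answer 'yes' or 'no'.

Answer: yes

Derivation:
Executing turtle program step by step:
Start: pos=(0,1), heading=270, pen down
RT 90: heading 270 -> 180
REPEAT 10 [
  -- iteration 1/10 --
  FD 9: (0,1) -> (-9,1) [heading=180, draw]
  RT 36: heading 180 -> 144
  -- iteration 2/10 --
  FD 9: (-9,1) -> (-16.281,6.29) [heading=144, draw]
  RT 36: heading 144 -> 108
  -- iteration 3/10 --
  FD 9: (-16.281,6.29) -> (-19.062,14.85) [heading=108, draw]
  RT 36: heading 108 -> 72
  -- iteration 4/10 --
  FD 9: (-19.062,14.85) -> (-16.281,23.409) [heading=72, draw]
  RT 36: heading 72 -> 36
  -- iteration 5/10 --
  FD 9: (-16.281,23.409) -> (-9,28.699) [heading=36, draw]
  RT 36: heading 36 -> 0
  -- iteration 6/10 --
  FD 9: (-9,28.699) -> (0,28.699) [heading=0, draw]
  RT 36: heading 0 -> 324
  -- iteration 7/10 --
  FD 9: (0,28.699) -> (7.281,23.409) [heading=324, draw]
  RT 36: heading 324 -> 288
  -- iteration 8/10 --
  FD 9: (7.281,23.409) -> (10.062,14.85) [heading=288, draw]
  RT 36: heading 288 -> 252
  -- iteration 9/10 --
  FD 9: (10.062,14.85) -> (7.281,6.29) [heading=252, draw]
  RT 36: heading 252 -> 216
  -- iteration 10/10 --
  FD 9: (7.281,6.29) -> (0,1) [heading=216, draw]
  RT 36: heading 216 -> 180
]
Final: pos=(0,1), heading=180, 10 segment(s) drawn

Start position: (0, 1)
Final position: (0, 1)
Distance = 0; < 1e-6 -> CLOSED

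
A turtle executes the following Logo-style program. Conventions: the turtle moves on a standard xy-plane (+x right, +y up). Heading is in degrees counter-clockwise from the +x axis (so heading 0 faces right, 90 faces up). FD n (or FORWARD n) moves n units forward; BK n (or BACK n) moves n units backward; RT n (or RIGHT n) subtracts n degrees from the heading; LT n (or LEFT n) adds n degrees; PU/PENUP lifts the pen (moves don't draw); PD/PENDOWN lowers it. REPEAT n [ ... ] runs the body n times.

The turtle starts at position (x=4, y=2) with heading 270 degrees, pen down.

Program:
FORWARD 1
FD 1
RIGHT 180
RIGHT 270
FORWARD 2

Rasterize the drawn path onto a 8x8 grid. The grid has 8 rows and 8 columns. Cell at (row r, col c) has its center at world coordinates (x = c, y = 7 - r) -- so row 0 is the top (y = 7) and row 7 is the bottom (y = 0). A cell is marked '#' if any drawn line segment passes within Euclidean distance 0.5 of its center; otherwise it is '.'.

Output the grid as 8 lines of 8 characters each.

Answer: ........
........
........
........
........
....#...
....#...
..###...

Derivation:
Segment 0: (4,2) -> (4,1)
Segment 1: (4,1) -> (4,0)
Segment 2: (4,0) -> (2,-0)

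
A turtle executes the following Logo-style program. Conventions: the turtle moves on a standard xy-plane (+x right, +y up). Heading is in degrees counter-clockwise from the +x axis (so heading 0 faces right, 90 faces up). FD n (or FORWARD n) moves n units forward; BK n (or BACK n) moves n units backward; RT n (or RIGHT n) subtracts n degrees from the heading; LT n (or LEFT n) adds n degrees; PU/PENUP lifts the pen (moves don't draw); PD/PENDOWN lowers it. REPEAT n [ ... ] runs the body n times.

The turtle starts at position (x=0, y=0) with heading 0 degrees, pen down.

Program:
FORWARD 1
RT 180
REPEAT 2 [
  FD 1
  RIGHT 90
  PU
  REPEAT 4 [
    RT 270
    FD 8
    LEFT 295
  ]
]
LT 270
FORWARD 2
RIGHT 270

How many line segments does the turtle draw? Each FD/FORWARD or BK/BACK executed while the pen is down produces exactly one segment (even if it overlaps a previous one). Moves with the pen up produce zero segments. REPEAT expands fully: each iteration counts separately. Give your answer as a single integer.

Executing turtle program step by step:
Start: pos=(0,0), heading=0, pen down
FD 1: (0,0) -> (1,0) [heading=0, draw]
RT 180: heading 0 -> 180
REPEAT 2 [
  -- iteration 1/2 --
  FD 1: (1,0) -> (0,0) [heading=180, draw]
  RT 90: heading 180 -> 90
  PU: pen up
  REPEAT 4 [
    -- iteration 1/4 --
    RT 270: heading 90 -> 180
    FD 8: (0,0) -> (-8,0) [heading=180, move]
    LT 295: heading 180 -> 115
    -- iteration 2/4 --
    RT 270: heading 115 -> 205
    FD 8: (-8,0) -> (-15.25,-3.381) [heading=205, move]
    LT 295: heading 205 -> 140
    -- iteration 3/4 --
    RT 270: heading 140 -> 230
    FD 8: (-15.25,-3.381) -> (-20.393,-9.509) [heading=230, move]
    LT 295: heading 230 -> 165
    -- iteration 4/4 --
    RT 270: heading 165 -> 255
    FD 8: (-20.393,-9.509) -> (-22.463,-17.237) [heading=255, move]
    LT 295: heading 255 -> 190
  ]
  -- iteration 2/2 --
  FD 1: (-22.463,-17.237) -> (-23.448,-17.41) [heading=190, move]
  RT 90: heading 190 -> 100
  PU: pen up
  REPEAT 4 [
    -- iteration 1/4 --
    RT 270: heading 100 -> 190
    FD 8: (-23.448,-17.41) -> (-31.327,-18.8) [heading=190, move]
    LT 295: heading 190 -> 125
    -- iteration 2/4 --
    RT 270: heading 125 -> 215
    FD 8: (-31.327,-18.8) -> (-37.88,-23.388) [heading=215, move]
    LT 295: heading 215 -> 150
    -- iteration 3/4 --
    RT 270: heading 150 -> 240
    FD 8: (-37.88,-23.388) -> (-41.88,-30.316) [heading=240, move]
    LT 295: heading 240 -> 175
    -- iteration 4/4 --
    RT 270: heading 175 -> 265
    FD 8: (-41.88,-30.316) -> (-42.577,-38.286) [heading=265, move]
    LT 295: heading 265 -> 200
  ]
]
LT 270: heading 200 -> 110
FD 2: (-42.577,-38.286) -> (-43.261,-36.407) [heading=110, move]
RT 270: heading 110 -> 200
Final: pos=(-43.261,-36.407), heading=200, 2 segment(s) drawn
Segments drawn: 2

Answer: 2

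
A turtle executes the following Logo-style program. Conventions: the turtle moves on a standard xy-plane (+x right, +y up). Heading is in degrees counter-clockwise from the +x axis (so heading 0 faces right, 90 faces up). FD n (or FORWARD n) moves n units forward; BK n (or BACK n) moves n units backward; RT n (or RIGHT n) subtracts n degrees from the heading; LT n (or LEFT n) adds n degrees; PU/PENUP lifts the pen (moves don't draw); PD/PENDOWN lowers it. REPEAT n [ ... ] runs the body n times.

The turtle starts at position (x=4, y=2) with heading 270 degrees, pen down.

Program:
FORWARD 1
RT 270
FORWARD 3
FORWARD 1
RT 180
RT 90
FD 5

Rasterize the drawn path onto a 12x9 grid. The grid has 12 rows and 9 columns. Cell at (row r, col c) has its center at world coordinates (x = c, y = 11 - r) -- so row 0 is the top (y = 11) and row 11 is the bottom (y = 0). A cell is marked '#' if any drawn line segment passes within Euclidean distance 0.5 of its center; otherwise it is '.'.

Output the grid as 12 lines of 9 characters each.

Segment 0: (4,2) -> (4,1)
Segment 1: (4,1) -> (7,1)
Segment 2: (7,1) -> (8,1)
Segment 3: (8,1) -> (8,6)

Answer: .........
.........
.........
.........
.........
........#
........#
........#
........#
....#...#
....#####
.........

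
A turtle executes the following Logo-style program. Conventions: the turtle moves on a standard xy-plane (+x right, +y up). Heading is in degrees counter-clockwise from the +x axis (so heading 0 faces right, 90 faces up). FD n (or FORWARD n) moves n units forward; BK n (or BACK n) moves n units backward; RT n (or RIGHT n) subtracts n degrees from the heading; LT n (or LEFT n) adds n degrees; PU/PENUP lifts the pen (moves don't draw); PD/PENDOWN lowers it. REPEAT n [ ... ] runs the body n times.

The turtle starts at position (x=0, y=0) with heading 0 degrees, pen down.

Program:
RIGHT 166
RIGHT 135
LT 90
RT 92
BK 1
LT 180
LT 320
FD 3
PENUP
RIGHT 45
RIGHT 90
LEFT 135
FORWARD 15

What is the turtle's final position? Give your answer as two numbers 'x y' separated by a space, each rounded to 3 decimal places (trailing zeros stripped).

Executing turtle program step by step:
Start: pos=(0,0), heading=0, pen down
RT 166: heading 0 -> 194
RT 135: heading 194 -> 59
LT 90: heading 59 -> 149
RT 92: heading 149 -> 57
BK 1: (0,0) -> (-0.545,-0.839) [heading=57, draw]
LT 180: heading 57 -> 237
LT 320: heading 237 -> 197
FD 3: (-0.545,-0.839) -> (-3.414,-1.716) [heading=197, draw]
PU: pen up
RT 45: heading 197 -> 152
RT 90: heading 152 -> 62
LT 135: heading 62 -> 197
FD 15: (-3.414,-1.716) -> (-17.758,-6.101) [heading=197, move]
Final: pos=(-17.758,-6.101), heading=197, 2 segment(s) drawn

Answer: -17.758 -6.101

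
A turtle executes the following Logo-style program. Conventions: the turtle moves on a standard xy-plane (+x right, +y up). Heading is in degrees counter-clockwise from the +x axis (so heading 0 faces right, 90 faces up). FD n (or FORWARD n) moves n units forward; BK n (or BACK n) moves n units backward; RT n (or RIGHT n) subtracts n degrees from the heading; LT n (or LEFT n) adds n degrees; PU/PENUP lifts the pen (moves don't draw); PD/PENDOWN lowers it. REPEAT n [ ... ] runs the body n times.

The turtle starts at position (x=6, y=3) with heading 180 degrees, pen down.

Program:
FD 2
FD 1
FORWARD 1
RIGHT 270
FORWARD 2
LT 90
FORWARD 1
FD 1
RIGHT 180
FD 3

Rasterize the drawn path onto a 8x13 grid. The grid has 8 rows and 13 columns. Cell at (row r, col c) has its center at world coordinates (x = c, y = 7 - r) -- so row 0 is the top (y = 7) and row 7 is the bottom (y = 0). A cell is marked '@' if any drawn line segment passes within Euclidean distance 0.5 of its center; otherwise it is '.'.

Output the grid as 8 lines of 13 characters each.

Answer: .............
.............
.............
.............
..@@@@@......
..@..........
.@@@@........
.............

Derivation:
Segment 0: (6,3) -> (4,3)
Segment 1: (4,3) -> (3,3)
Segment 2: (3,3) -> (2,3)
Segment 3: (2,3) -> (2,1)
Segment 4: (2,1) -> (3,1)
Segment 5: (3,1) -> (4,1)
Segment 6: (4,1) -> (1,1)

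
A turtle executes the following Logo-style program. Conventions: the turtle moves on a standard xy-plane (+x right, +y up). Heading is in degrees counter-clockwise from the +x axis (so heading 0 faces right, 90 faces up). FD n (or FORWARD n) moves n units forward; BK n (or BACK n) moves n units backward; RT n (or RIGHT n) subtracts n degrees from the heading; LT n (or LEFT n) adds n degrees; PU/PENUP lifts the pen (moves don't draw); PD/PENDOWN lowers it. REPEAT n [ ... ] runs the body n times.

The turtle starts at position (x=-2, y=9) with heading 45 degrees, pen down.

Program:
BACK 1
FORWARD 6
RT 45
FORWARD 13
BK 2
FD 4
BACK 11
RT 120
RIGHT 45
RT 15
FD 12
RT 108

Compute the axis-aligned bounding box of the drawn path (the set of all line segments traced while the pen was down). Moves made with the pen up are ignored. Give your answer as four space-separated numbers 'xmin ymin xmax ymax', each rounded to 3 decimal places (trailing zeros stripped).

Answer: -6.464 8.293 16.536 12.536

Derivation:
Executing turtle program step by step:
Start: pos=(-2,9), heading=45, pen down
BK 1: (-2,9) -> (-2.707,8.293) [heading=45, draw]
FD 6: (-2.707,8.293) -> (1.536,12.536) [heading=45, draw]
RT 45: heading 45 -> 0
FD 13: (1.536,12.536) -> (14.536,12.536) [heading=0, draw]
BK 2: (14.536,12.536) -> (12.536,12.536) [heading=0, draw]
FD 4: (12.536,12.536) -> (16.536,12.536) [heading=0, draw]
BK 11: (16.536,12.536) -> (5.536,12.536) [heading=0, draw]
RT 120: heading 0 -> 240
RT 45: heading 240 -> 195
RT 15: heading 195 -> 180
FD 12: (5.536,12.536) -> (-6.464,12.536) [heading=180, draw]
RT 108: heading 180 -> 72
Final: pos=(-6.464,12.536), heading=72, 7 segment(s) drawn

Segment endpoints: x in {-6.464, -2.707, -2, 1.536, 5.536, 12.536, 14.536, 16.536}, y in {8.293, 9, 12.536, 12.536}
xmin=-6.464, ymin=8.293, xmax=16.536, ymax=12.536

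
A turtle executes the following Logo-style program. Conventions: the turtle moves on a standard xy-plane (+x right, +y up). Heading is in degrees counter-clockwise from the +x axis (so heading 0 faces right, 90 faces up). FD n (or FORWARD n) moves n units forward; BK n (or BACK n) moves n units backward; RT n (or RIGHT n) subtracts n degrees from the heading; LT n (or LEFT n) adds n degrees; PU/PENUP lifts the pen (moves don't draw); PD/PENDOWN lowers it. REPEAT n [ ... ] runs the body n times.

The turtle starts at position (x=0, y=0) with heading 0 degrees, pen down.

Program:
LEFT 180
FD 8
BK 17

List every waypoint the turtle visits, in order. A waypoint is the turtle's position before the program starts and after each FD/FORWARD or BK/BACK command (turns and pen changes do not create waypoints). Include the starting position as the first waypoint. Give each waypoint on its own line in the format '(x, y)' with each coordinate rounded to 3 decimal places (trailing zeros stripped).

Executing turtle program step by step:
Start: pos=(0,0), heading=0, pen down
LT 180: heading 0 -> 180
FD 8: (0,0) -> (-8,0) [heading=180, draw]
BK 17: (-8,0) -> (9,0) [heading=180, draw]
Final: pos=(9,0), heading=180, 2 segment(s) drawn
Waypoints (3 total):
(0, 0)
(-8, 0)
(9, 0)

Answer: (0, 0)
(-8, 0)
(9, 0)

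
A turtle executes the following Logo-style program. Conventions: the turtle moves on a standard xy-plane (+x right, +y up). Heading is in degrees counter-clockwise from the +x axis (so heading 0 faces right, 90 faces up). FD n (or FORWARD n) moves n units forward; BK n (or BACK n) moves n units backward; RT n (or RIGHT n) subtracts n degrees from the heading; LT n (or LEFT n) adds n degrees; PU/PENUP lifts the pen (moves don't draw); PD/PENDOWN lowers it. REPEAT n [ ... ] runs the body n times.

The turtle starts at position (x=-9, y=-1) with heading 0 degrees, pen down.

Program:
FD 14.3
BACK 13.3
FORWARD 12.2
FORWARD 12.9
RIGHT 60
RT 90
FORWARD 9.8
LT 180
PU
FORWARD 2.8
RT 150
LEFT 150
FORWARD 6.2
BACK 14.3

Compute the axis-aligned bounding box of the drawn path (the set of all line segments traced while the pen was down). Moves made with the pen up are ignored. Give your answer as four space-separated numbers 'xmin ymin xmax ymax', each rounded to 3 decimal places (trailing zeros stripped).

Answer: -9 -5.9 17.1 -1

Derivation:
Executing turtle program step by step:
Start: pos=(-9,-1), heading=0, pen down
FD 14.3: (-9,-1) -> (5.3,-1) [heading=0, draw]
BK 13.3: (5.3,-1) -> (-8,-1) [heading=0, draw]
FD 12.2: (-8,-1) -> (4.2,-1) [heading=0, draw]
FD 12.9: (4.2,-1) -> (17.1,-1) [heading=0, draw]
RT 60: heading 0 -> 300
RT 90: heading 300 -> 210
FD 9.8: (17.1,-1) -> (8.613,-5.9) [heading=210, draw]
LT 180: heading 210 -> 30
PU: pen up
FD 2.8: (8.613,-5.9) -> (11.038,-4.5) [heading=30, move]
RT 150: heading 30 -> 240
LT 150: heading 240 -> 30
FD 6.2: (11.038,-4.5) -> (16.407,-1.4) [heading=30, move]
BK 14.3: (16.407,-1.4) -> (4.023,-8.55) [heading=30, move]
Final: pos=(4.023,-8.55), heading=30, 5 segment(s) drawn

Segment endpoints: x in {-9, -8, 4.2, 5.3, 8.613, 17.1}, y in {-5.9, -1}
xmin=-9, ymin=-5.9, xmax=17.1, ymax=-1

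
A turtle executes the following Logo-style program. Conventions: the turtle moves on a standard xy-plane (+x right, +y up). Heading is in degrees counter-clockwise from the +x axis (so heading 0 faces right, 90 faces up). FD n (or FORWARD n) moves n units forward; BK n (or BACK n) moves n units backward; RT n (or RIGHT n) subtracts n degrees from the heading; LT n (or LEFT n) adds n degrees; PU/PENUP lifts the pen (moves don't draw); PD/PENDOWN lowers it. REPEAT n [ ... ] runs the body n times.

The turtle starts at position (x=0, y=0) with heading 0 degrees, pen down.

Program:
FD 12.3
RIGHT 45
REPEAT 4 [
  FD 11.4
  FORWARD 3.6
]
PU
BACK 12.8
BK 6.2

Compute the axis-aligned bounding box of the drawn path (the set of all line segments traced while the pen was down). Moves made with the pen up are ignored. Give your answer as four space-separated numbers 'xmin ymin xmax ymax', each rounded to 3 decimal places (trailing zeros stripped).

Answer: 0 -42.426 54.726 0

Derivation:
Executing turtle program step by step:
Start: pos=(0,0), heading=0, pen down
FD 12.3: (0,0) -> (12.3,0) [heading=0, draw]
RT 45: heading 0 -> 315
REPEAT 4 [
  -- iteration 1/4 --
  FD 11.4: (12.3,0) -> (20.361,-8.061) [heading=315, draw]
  FD 3.6: (20.361,-8.061) -> (22.907,-10.607) [heading=315, draw]
  -- iteration 2/4 --
  FD 11.4: (22.907,-10.607) -> (30.968,-18.668) [heading=315, draw]
  FD 3.6: (30.968,-18.668) -> (33.513,-21.213) [heading=315, draw]
  -- iteration 3/4 --
  FD 11.4: (33.513,-21.213) -> (41.574,-29.274) [heading=315, draw]
  FD 3.6: (41.574,-29.274) -> (44.12,-31.82) [heading=315, draw]
  -- iteration 4/4 --
  FD 11.4: (44.12,-31.82) -> (52.181,-39.881) [heading=315, draw]
  FD 3.6: (52.181,-39.881) -> (54.726,-42.426) [heading=315, draw]
]
PU: pen up
BK 12.8: (54.726,-42.426) -> (45.675,-33.375) [heading=315, move]
BK 6.2: (45.675,-33.375) -> (41.291,-28.991) [heading=315, move]
Final: pos=(41.291,-28.991), heading=315, 9 segment(s) drawn

Segment endpoints: x in {0, 12.3, 20.361, 22.907, 30.968, 33.513, 41.574, 44.12, 52.181, 54.726}, y in {-42.426, -39.881, -31.82, -29.274, -21.213, -18.668, -10.607, -8.061, 0}
xmin=0, ymin=-42.426, xmax=54.726, ymax=0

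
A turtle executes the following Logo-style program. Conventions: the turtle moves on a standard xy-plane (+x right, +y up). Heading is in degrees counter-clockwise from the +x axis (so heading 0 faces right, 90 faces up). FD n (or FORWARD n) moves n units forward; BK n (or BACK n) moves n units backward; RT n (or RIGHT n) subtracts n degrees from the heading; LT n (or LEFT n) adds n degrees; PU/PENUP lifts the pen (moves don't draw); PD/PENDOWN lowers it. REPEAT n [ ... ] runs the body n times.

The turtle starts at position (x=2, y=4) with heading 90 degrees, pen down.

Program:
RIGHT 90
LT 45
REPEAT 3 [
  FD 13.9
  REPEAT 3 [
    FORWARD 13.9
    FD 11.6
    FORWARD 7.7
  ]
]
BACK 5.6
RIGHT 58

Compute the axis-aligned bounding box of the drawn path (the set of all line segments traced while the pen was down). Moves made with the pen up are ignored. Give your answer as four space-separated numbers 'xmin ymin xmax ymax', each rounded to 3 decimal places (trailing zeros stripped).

Answer: 2 4 242.77 244.77

Derivation:
Executing turtle program step by step:
Start: pos=(2,4), heading=90, pen down
RT 90: heading 90 -> 0
LT 45: heading 0 -> 45
REPEAT 3 [
  -- iteration 1/3 --
  FD 13.9: (2,4) -> (11.829,13.829) [heading=45, draw]
  REPEAT 3 [
    -- iteration 1/3 --
    FD 13.9: (11.829,13.829) -> (21.658,23.658) [heading=45, draw]
    FD 11.6: (21.658,23.658) -> (29.86,31.86) [heading=45, draw]
    FD 7.7: (29.86,31.86) -> (35.305,37.305) [heading=45, draw]
    -- iteration 2/3 --
    FD 13.9: (35.305,37.305) -> (45.134,47.134) [heading=45, draw]
    FD 11.6: (45.134,47.134) -> (53.336,55.336) [heading=45, draw]
    FD 7.7: (53.336,55.336) -> (58.781,60.781) [heading=45, draw]
    -- iteration 3/3 --
    FD 13.9: (58.781,60.781) -> (68.609,70.609) [heading=45, draw]
    FD 11.6: (68.609,70.609) -> (76.812,78.812) [heading=45, draw]
    FD 7.7: (76.812,78.812) -> (82.257,84.257) [heading=45, draw]
  ]
  -- iteration 2/3 --
  FD 13.9: (82.257,84.257) -> (92.085,94.085) [heading=45, draw]
  REPEAT 3 [
    -- iteration 1/3 --
    FD 13.9: (92.085,94.085) -> (101.914,103.914) [heading=45, draw]
    FD 11.6: (101.914,103.914) -> (110.117,112.117) [heading=45, draw]
    FD 7.7: (110.117,112.117) -> (115.561,117.561) [heading=45, draw]
    -- iteration 2/3 --
    FD 13.9: (115.561,117.561) -> (125.39,127.39) [heading=45, draw]
    FD 11.6: (125.39,127.39) -> (133.593,135.593) [heading=45, draw]
    FD 7.7: (133.593,135.593) -> (139.037,141.037) [heading=45, draw]
    -- iteration 3/3 --
    FD 13.9: (139.037,141.037) -> (148.866,150.866) [heading=45, draw]
    FD 11.6: (148.866,150.866) -> (157.069,159.069) [heading=45, draw]
    FD 7.7: (157.069,159.069) -> (162.513,164.513) [heading=45, draw]
  ]
  -- iteration 3/3 --
  FD 13.9: (162.513,164.513) -> (172.342,174.342) [heading=45, draw]
  REPEAT 3 [
    -- iteration 1/3 --
    FD 13.9: (172.342,174.342) -> (182.171,184.171) [heading=45, draw]
    FD 11.6: (182.171,184.171) -> (190.373,192.373) [heading=45, draw]
    FD 7.7: (190.373,192.373) -> (195.818,197.818) [heading=45, draw]
    -- iteration 2/3 --
    FD 13.9: (195.818,197.818) -> (205.647,207.647) [heading=45, draw]
    FD 11.6: (205.647,207.647) -> (213.849,215.849) [heading=45, draw]
    FD 7.7: (213.849,215.849) -> (219.294,221.294) [heading=45, draw]
    -- iteration 3/3 --
    FD 13.9: (219.294,221.294) -> (229.123,231.123) [heading=45, draw]
    FD 11.6: (229.123,231.123) -> (237.325,239.325) [heading=45, draw]
    FD 7.7: (237.325,239.325) -> (242.77,244.77) [heading=45, draw]
  ]
]
BK 5.6: (242.77,244.77) -> (238.81,240.81) [heading=45, draw]
RT 58: heading 45 -> 347
Final: pos=(238.81,240.81), heading=347, 31 segment(s) drawn

Segment endpoints: x in {2, 11.829, 21.658, 29.86, 35.305, 45.134, 53.336, 58.781, 68.609, 76.812, 82.257, 92.085, 101.914, 110.117, 115.561, 125.39, 133.593, 139.037, 148.866, 157.069, 162.513, 172.342, 182.171, 190.373, 195.818, 205.647, 213.849, 219.294, 229.123, 237.325, 238.81, 242.77}, y in {4, 13.829, 23.658, 31.86, 37.305, 47.134, 55.336, 60.781, 70.609, 78.812, 84.257, 94.085, 103.914, 112.117, 117.561, 127.39, 135.593, 141.037, 150.866, 159.069, 164.513, 174.342, 184.171, 192.373, 197.818, 207.647, 215.849, 221.294, 231.123, 239.325, 240.81, 244.77}
xmin=2, ymin=4, xmax=242.77, ymax=244.77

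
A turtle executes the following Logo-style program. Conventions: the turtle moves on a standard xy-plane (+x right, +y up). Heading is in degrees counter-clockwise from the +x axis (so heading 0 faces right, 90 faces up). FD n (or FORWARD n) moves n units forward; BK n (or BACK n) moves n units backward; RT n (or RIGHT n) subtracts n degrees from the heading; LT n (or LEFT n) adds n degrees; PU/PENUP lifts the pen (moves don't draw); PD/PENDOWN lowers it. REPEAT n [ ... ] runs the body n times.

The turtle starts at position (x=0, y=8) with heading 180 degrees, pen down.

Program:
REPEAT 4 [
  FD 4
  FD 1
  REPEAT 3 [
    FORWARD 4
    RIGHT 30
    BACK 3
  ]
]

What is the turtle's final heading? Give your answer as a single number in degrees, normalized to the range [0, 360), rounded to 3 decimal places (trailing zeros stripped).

Executing turtle program step by step:
Start: pos=(0,8), heading=180, pen down
REPEAT 4 [
  -- iteration 1/4 --
  FD 4: (0,8) -> (-4,8) [heading=180, draw]
  FD 1: (-4,8) -> (-5,8) [heading=180, draw]
  REPEAT 3 [
    -- iteration 1/3 --
    FD 4: (-5,8) -> (-9,8) [heading=180, draw]
    RT 30: heading 180 -> 150
    BK 3: (-9,8) -> (-6.402,6.5) [heading=150, draw]
    -- iteration 2/3 --
    FD 4: (-6.402,6.5) -> (-9.866,8.5) [heading=150, draw]
    RT 30: heading 150 -> 120
    BK 3: (-9.866,8.5) -> (-8.366,5.902) [heading=120, draw]
    -- iteration 3/3 --
    FD 4: (-8.366,5.902) -> (-10.366,9.366) [heading=120, draw]
    RT 30: heading 120 -> 90
    BK 3: (-10.366,9.366) -> (-10.366,6.366) [heading=90, draw]
  ]
  -- iteration 2/4 --
  FD 4: (-10.366,6.366) -> (-10.366,10.366) [heading=90, draw]
  FD 1: (-10.366,10.366) -> (-10.366,11.366) [heading=90, draw]
  REPEAT 3 [
    -- iteration 1/3 --
    FD 4: (-10.366,11.366) -> (-10.366,15.366) [heading=90, draw]
    RT 30: heading 90 -> 60
    BK 3: (-10.366,15.366) -> (-11.866,12.768) [heading=60, draw]
    -- iteration 2/3 --
    FD 4: (-11.866,12.768) -> (-9.866,16.232) [heading=60, draw]
    RT 30: heading 60 -> 30
    BK 3: (-9.866,16.232) -> (-12.464,14.732) [heading=30, draw]
    -- iteration 3/3 --
    FD 4: (-12.464,14.732) -> (-9,16.732) [heading=30, draw]
    RT 30: heading 30 -> 0
    BK 3: (-9,16.732) -> (-12,16.732) [heading=0, draw]
  ]
  -- iteration 3/4 --
  FD 4: (-12,16.732) -> (-8,16.732) [heading=0, draw]
  FD 1: (-8,16.732) -> (-7,16.732) [heading=0, draw]
  REPEAT 3 [
    -- iteration 1/3 --
    FD 4: (-7,16.732) -> (-3,16.732) [heading=0, draw]
    RT 30: heading 0 -> 330
    BK 3: (-3,16.732) -> (-5.598,18.232) [heading=330, draw]
    -- iteration 2/3 --
    FD 4: (-5.598,18.232) -> (-2.134,16.232) [heading=330, draw]
    RT 30: heading 330 -> 300
    BK 3: (-2.134,16.232) -> (-3.634,18.83) [heading=300, draw]
    -- iteration 3/3 --
    FD 4: (-3.634,18.83) -> (-1.634,15.366) [heading=300, draw]
    RT 30: heading 300 -> 270
    BK 3: (-1.634,15.366) -> (-1.634,18.366) [heading=270, draw]
  ]
  -- iteration 4/4 --
  FD 4: (-1.634,18.366) -> (-1.634,14.366) [heading=270, draw]
  FD 1: (-1.634,14.366) -> (-1.634,13.366) [heading=270, draw]
  REPEAT 3 [
    -- iteration 1/3 --
    FD 4: (-1.634,13.366) -> (-1.634,9.366) [heading=270, draw]
    RT 30: heading 270 -> 240
    BK 3: (-1.634,9.366) -> (-0.134,11.964) [heading=240, draw]
    -- iteration 2/3 --
    FD 4: (-0.134,11.964) -> (-2.134,8.5) [heading=240, draw]
    RT 30: heading 240 -> 210
    BK 3: (-2.134,8.5) -> (0.464,10) [heading=210, draw]
    -- iteration 3/3 --
    FD 4: (0.464,10) -> (-3,8) [heading=210, draw]
    RT 30: heading 210 -> 180
    BK 3: (-3,8) -> (0,8) [heading=180, draw]
  ]
]
Final: pos=(0,8), heading=180, 32 segment(s) drawn

Answer: 180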